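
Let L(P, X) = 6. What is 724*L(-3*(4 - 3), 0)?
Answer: 4344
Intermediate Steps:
724*L(-3*(4 - 3), 0) = 724*6 = 4344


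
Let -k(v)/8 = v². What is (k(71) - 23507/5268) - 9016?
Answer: -259967699/5268 ≈ -49348.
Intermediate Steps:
k(v) = -8*v²
(k(71) - 23507/5268) - 9016 = (-8*71² - 23507/5268) - 9016 = (-8*5041 - 23507*1/5268) - 9016 = (-40328 - 23507/5268) - 9016 = -212471411/5268 - 9016 = -259967699/5268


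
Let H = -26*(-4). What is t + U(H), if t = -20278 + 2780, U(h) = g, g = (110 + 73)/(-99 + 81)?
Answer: -105049/6 ≈ -17508.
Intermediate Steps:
H = 104
g = -61/6 (g = 183/(-18) = 183*(-1/18) = -61/6 ≈ -10.167)
U(h) = -61/6
t = -17498
t + U(H) = -17498 - 61/6 = -105049/6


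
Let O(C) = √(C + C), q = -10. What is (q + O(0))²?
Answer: 100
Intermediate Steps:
O(C) = √2*√C (O(C) = √(2*C) = √2*√C)
(q + O(0))² = (-10 + √2*√0)² = (-10 + √2*0)² = (-10 + 0)² = (-10)² = 100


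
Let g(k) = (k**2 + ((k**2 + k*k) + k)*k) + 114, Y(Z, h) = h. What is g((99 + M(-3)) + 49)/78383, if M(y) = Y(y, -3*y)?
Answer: 7789198/78383 ≈ 99.374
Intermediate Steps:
M(y) = -3*y
g(k) = 114 + k**2 + k*(k + 2*k**2) (g(k) = (k**2 + ((k**2 + k**2) + k)*k) + 114 = (k**2 + (2*k**2 + k)*k) + 114 = (k**2 + (k + 2*k**2)*k) + 114 = (k**2 + k*(k + 2*k**2)) + 114 = 114 + k**2 + k*(k + 2*k**2))
g((99 + M(-3)) + 49)/78383 = (114 + 2*((99 - 3*(-3)) + 49)**2 + 2*((99 - 3*(-3)) + 49)**3)/78383 = (114 + 2*((99 + 9) + 49)**2 + 2*((99 + 9) + 49)**3)*(1/78383) = (114 + 2*(108 + 49)**2 + 2*(108 + 49)**3)*(1/78383) = (114 + 2*157**2 + 2*157**3)*(1/78383) = (114 + 2*24649 + 2*3869893)*(1/78383) = (114 + 49298 + 7739786)*(1/78383) = 7789198*(1/78383) = 7789198/78383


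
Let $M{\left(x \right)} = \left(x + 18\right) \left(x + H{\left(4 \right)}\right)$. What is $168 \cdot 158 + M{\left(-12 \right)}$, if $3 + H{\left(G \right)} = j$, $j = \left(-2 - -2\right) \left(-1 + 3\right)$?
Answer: $26454$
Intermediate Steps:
$j = 0$ ($j = \left(-2 + 2\right) 2 = 0 \cdot 2 = 0$)
$H{\left(G \right)} = -3$ ($H{\left(G \right)} = -3 + 0 = -3$)
$M{\left(x \right)} = \left(-3 + x\right) \left(18 + x\right)$ ($M{\left(x \right)} = \left(x + 18\right) \left(x - 3\right) = \left(18 + x\right) \left(-3 + x\right) = \left(-3 + x\right) \left(18 + x\right)$)
$168 \cdot 158 + M{\left(-12 \right)} = 168 \cdot 158 + \left(-54 + \left(-12\right)^{2} + 15 \left(-12\right)\right) = 26544 - 90 = 26454$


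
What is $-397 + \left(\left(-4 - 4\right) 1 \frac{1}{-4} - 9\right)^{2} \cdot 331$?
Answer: $15822$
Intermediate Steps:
$-397 + \left(\left(-4 - 4\right) 1 \frac{1}{-4} - 9\right)^{2} \cdot 331 = -397 + \left(- 8 \cdot 1 \left(- \frac{1}{4}\right) - 9\right)^{2} \cdot 331 = -397 + \left(\left(-8\right) \left(- \frac{1}{4}\right) - 9\right)^{2} \cdot 331 = -397 + \left(2 - 9\right)^{2} \cdot 331 = -397 + \left(-7\right)^{2} \cdot 331 = -397 + 49 \cdot 331 = -397 + 16219 = 15822$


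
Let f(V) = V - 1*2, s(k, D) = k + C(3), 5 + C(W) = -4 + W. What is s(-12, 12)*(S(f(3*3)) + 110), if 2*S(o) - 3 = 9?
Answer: -2088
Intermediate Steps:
C(W) = -9 + W (C(W) = -5 + (-4 + W) = -9 + W)
s(k, D) = -6 + k (s(k, D) = k + (-9 + 3) = k - 6 = -6 + k)
f(V) = -2 + V (f(V) = V - 2 = -2 + V)
S(o) = 6 (S(o) = 3/2 + (½)*9 = 3/2 + 9/2 = 6)
s(-12, 12)*(S(f(3*3)) + 110) = (-6 - 12)*(6 + 110) = -18*116 = -2088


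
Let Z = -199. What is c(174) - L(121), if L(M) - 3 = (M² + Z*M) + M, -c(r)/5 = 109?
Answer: 8769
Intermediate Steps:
c(r) = -545 (c(r) = -5*109 = -545)
L(M) = 3 + M² - 198*M (L(M) = 3 + ((M² - 199*M) + M) = 3 + (M² - 198*M) = 3 + M² - 198*M)
c(174) - L(121) = -545 - (3 + 121² - 198*121) = -545 - (3 + 14641 - 23958) = -545 - 1*(-9314) = -545 + 9314 = 8769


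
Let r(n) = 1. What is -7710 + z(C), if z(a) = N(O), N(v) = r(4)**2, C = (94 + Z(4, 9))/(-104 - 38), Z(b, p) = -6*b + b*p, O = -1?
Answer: -7709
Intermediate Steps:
C = -53/71 (C = (94 + 4*(-6 + 9))/(-104 - 38) = (94 + 4*3)/(-142) = (94 + 12)*(-1/142) = 106*(-1/142) = -53/71 ≈ -0.74648)
N(v) = 1 (N(v) = 1**2 = 1)
z(a) = 1
-7710 + z(C) = -7710 + 1 = -7709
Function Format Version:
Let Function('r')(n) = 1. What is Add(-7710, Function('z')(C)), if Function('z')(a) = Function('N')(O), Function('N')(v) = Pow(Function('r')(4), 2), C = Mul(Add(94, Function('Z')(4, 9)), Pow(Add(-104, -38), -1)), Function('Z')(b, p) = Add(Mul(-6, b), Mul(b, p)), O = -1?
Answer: -7709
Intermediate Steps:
C = Rational(-53, 71) (C = Mul(Add(94, Mul(4, Add(-6, 9))), Pow(Add(-104, -38), -1)) = Mul(Add(94, Mul(4, 3)), Pow(-142, -1)) = Mul(Add(94, 12), Rational(-1, 142)) = Mul(106, Rational(-1, 142)) = Rational(-53, 71) ≈ -0.74648)
Function('N')(v) = 1 (Function('N')(v) = Pow(1, 2) = 1)
Function('z')(a) = 1
Add(-7710, Function('z')(C)) = Add(-7710, 1) = -7709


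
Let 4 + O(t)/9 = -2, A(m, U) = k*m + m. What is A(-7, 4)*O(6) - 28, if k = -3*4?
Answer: -4186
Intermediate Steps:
k = -12
A(m, U) = -11*m (A(m, U) = -12*m + m = -11*m)
O(t) = -54 (O(t) = -36 + 9*(-2) = -36 - 18 = -54)
A(-7, 4)*O(6) - 28 = -11*(-7)*(-54) - 28 = 77*(-54) - 28 = -4158 - 28 = -4186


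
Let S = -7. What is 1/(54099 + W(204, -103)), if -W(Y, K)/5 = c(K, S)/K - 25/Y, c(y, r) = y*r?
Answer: 204/11043461 ≈ 1.8472e-5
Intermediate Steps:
c(y, r) = r*y
W(Y, K) = 35 + 125/Y (W(Y, K) = -5*((-7*K)/K - 25/Y) = -5*(-7 - 25/Y) = 35 + 125/Y)
1/(54099 + W(204, -103)) = 1/(54099 + (35 + 125/204)) = 1/(54099 + 7265/204) = 1/(11043461/204) = 204/11043461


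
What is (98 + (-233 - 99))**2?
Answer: 54756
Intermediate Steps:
(98 + (-233 - 99))**2 = (98 - 332)**2 = (-234)**2 = 54756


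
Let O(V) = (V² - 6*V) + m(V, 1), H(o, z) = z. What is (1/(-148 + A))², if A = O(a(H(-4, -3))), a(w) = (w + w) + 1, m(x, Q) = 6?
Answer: 1/7569 ≈ 0.00013212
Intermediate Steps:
a(w) = 1 + 2*w (a(w) = 2*w + 1 = 1 + 2*w)
O(V) = 6 + V² - 6*V (O(V) = (V² - 6*V) + 6 = 6 + V² - 6*V)
A = 61 (A = 6 + (1 + 2*(-3))² - 6*(1 + 2*(-3)) = 6 + (1 - 6)² - 6*(1 - 6) = 6 + (-5)² - 6*(-5) = 6 + 25 + 30 = 61)
(1/(-148 + A))² = (1/(-148 + 61))² = (1/(-87))² = (-1/87)² = 1/7569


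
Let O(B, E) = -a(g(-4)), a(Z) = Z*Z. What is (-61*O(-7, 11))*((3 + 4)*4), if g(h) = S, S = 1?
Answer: 1708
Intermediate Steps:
g(h) = 1
a(Z) = Z²
O(B, E) = -1 (O(B, E) = -1*1² = -1*1 = -1)
(-61*O(-7, 11))*((3 + 4)*4) = (-61*(-1))*((3 + 4)*4) = 61*(7*4) = 61*28 = 1708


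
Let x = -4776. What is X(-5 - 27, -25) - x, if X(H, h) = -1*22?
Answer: 4754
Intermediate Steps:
X(H, h) = -22
X(-5 - 27, -25) - x = -22 - 1*(-4776) = -22 + 4776 = 4754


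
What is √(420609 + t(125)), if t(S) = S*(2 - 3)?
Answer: 2*√105121 ≈ 648.45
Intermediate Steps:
t(S) = -S (t(S) = S*(-1) = -S)
√(420609 + t(125)) = √(420609 - 1*125) = √(420609 - 125) = √420484 = 2*√105121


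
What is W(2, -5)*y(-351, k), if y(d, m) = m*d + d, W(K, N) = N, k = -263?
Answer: -459810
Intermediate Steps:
y(d, m) = d + d*m (y(d, m) = d*m + d = d + d*m)
W(2, -5)*y(-351, k) = -(-1755)*(1 - 263) = -(-1755)*(-262) = -5*91962 = -459810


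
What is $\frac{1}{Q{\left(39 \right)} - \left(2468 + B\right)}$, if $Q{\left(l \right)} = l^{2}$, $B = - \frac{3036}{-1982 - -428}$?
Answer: $- \frac{259}{245779} \approx -0.0010538$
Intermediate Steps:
$B = \frac{506}{259}$ ($B = - \frac{3036}{-1982 + 428} = - \frac{3036}{-1554} = \left(-3036\right) \left(- \frac{1}{1554}\right) = \frac{506}{259} \approx 1.9537$)
$\frac{1}{Q{\left(39 \right)} - \left(2468 + B\right)} = \frac{1}{39^{2} - \frac{639718}{259}} = \frac{1}{1521 - \frac{639718}{259}} = \frac{1}{- \frac{245779}{259}} = - \frac{259}{245779}$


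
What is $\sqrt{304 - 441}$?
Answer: $i \sqrt{137} \approx 11.705 i$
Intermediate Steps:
$\sqrt{304 - 441} = \sqrt{-137} = i \sqrt{137}$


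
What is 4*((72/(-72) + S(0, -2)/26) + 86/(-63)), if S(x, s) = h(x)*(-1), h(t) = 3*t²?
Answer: -596/63 ≈ -9.4603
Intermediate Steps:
S(x, s) = -3*x² (S(x, s) = (3*x²)*(-1) = -3*x²)
4*((72/(-72) + S(0, -2)/26) + 86/(-63)) = 4*((72/(-72) - 3*0²/26) + 86/(-63)) = 4*((72*(-1/72) - 3*0*(1/26)) + 86*(-1/63)) = 4*((-1 + 0*(1/26)) - 86/63) = 4*((-1 + 0) - 86/63) = 4*(-1 - 86/63) = 4*(-149/63) = -596/63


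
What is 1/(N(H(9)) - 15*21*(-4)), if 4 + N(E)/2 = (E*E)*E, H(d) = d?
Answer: 1/2710 ≈ 0.00036900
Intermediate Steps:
N(E) = -8 + 2*E**3 (N(E) = -8 + 2*((E*E)*E) = -8 + 2*(E**2*E) = -8 + 2*E**3)
1/(N(H(9)) - 15*21*(-4)) = 1/((-8 + 2*9**3) - 15*21*(-4)) = 1/((-8 + 2*729) - 315*(-4)) = 1/((-8 + 1458) - 1*(-1260)) = 1/(1450 + 1260) = 1/2710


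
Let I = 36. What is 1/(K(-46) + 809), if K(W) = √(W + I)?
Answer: 809/654491 - I*√10/654491 ≈ 0.0012361 - 4.8317e-6*I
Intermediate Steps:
K(W) = √(36 + W) (K(W) = √(W + 36) = √(36 + W))
1/(K(-46) + 809) = 1/(√(36 - 46) + 809) = 1/(√(-10) + 809) = 1/(I*√10 + 809) = 1/(809 + I*√10)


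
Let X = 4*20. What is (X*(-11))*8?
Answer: -7040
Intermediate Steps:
X = 80
(X*(-11))*8 = (80*(-11))*8 = -880*8 = -7040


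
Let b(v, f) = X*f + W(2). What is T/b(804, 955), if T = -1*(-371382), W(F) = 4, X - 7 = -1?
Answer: 185691/2867 ≈ 64.768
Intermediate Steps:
X = 6 (X = 7 - 1 = 6)
b(v, f) = 4 + 6*f (b(v, f) = 6*f + 4 = 4 + 6*f)
T = 371382
T/b(804, 955) = 371382/(4 + 6*955) = 371382/(4 + 5730) = 371382/5734 = 371382*(1/5734) = 185691/2867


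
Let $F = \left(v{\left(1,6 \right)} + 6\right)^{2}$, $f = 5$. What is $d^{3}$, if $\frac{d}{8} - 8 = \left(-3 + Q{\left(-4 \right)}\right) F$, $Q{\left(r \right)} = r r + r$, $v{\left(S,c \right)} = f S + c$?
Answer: $9092686094848$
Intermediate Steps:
$v{\left(S,c \right)} = c + 5 S$ ($v{\left(S,c \right)} = 5 S + c = c + 5 S$)
$Q{\left(r \right)} = r + r^{2}$ ($Q{\left(r \right)} = r^{2} + r = r + r^{2}$)
$F = 289$ ($F = \left(\left(6 + 5 \cdot 1\right) + 6\right)^{2} = \left(\left(6 + 5\right) + 6\right)^{2} = \left(11 + 6\right)^{2} = 17^{2} = 289$)
$d = 20872$ ($d = 64 + 8 \left(-3 - 4 \left(1 - 4\right)\right) 289 = 64 + 8 \left(-3 - -12\right) 289 = 64 + 8 \left(-3 + 12\right) 289 = 64 + 8 \cdot 9 \cdot 289 = 64 + 8 \cdot 2601 = 64 + 20808 = 20872$)
$d^{3} = 20872^{3} = 9092686094848$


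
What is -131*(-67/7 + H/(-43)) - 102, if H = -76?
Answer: 277017/301 ≈ 920.32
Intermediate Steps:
-131*(-67/7 + H/(-43)) - 102 = -131*(-67/7 - 76/(-43)) - 102 = -131*(-67*1/7 - 76*(-1/43)) - 102 = -131*(-67/7 + 76/43) - 102 = -131*(-2349/301) - 102 = 307719/301 - 102 = 277017/301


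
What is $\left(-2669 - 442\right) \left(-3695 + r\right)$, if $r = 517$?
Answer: $9886758$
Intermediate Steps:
$\left(-2669 - 442\right) \left(-3695 + r\right) = \left(-2669 - 442\right) \left(-3695 + 517\right) = \left(-3111\right) \left(-3178\right) = 9886758$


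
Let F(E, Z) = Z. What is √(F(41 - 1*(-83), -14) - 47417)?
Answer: I*√47431 ≈ 217.79*I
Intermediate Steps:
√(F(41 - 1*(-83), -14) - 47417) = √(-14 - 47417) = √(-47431) = I*√47431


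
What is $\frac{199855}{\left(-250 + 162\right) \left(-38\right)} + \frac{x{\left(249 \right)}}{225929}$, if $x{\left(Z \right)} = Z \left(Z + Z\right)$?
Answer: $\frac{218027287}{3614864} \approx 60.314$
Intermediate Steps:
$x{\left(Z \right)} = 2 Z^{2}$ ($x{\left(Z \right)} = Z 2 Z = 2 Z^{2}$)
$\frac{199855}{\left(-250 + 162\right) \left(-38\right)} + \frac{x{\left(249 \right)}}{225929} = \frac{199855}{\left(-250 + 162\right) \left(-38\right)} + \frac{2 \cdot 249^{2}}{225929} = \frac{199855}{\left(-88\right) \left(-38\right)} + 2 \cdot 62001 \cdot \frac{1}{225929} = \frac{199855}{3344} + 124002 \cdot \frac{1}{225929} = 199855 \cdot \frac{1}{3344} + \frac{124002}{225929} = \frac{199855}{3344} + \frac{124002}{225929} = \frac{218027287}{3614864}$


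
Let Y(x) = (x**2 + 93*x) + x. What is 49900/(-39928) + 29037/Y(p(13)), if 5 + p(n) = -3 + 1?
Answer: -14164029/289478 ≈ -48.930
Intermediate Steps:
p(n) = -7 (p(n) = -5 + (-3 + 1) = -5 - 2 = -7)
Y(x) = x**2 + 94*x
49900/(-39928) + 29037/Y(p(13)) = 49900/(-39928) + 29037/((-7*(94 - 7))) = 49900*(-1/39928) + 29037/((-7*87)) = -12475/9982 + 29037/(-609) = -12475/9982 + 29037*(-1/609) = -12475/9982 - 9679/203 = -14164029/289478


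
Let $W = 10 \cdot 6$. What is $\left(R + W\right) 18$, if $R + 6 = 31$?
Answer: $1530$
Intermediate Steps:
$R = 25$ ($R = -6 + 31 = 25$)
$W = 60$
$\left(R + W\right) 18 = \left(25 + 60\right) 18 = 85 \cdot 18 = 1530$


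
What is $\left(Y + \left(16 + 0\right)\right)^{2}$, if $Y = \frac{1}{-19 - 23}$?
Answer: $\frac{450241}{1764} \approx 255.24$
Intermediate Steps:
$Y = - \frac{1}{42}$ ($Y = \frac{1}{-42} = - \frac{1}{42} \approx -0.02381$)
$\left(Y + \left(16 + 0\right)\right)^{2} = \left(- \frac{1}{42} + \left(16 + 0\right)\right)^{2} = \left(- \frac{1}{42} + 16\right)^{2} = \left(\frac{671}{42}\right)^{2} = \frac{450241}{1764}$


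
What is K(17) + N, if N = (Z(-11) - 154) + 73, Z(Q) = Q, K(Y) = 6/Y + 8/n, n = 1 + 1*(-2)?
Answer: -1694/17 ≈ -99.647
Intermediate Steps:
n = -1 (n = 1 - 2 = -1)
K(Y) = -8 + 6/Y (K(Y) = 6/Y + 8/(-1) = 6/Y + 8*(-1) = 6/Y - 8 = -8 + 6/Y)
N = -92 (N = (-11 - 154) + 73 = -165 + 73 = -92)
K(17) + N = (-8 + 6/17) - 92 = -130/17 - 92 = -1694/17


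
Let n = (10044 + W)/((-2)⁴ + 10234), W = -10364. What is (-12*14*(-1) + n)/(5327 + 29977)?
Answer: 21521/4523325 ≈ 0.0047578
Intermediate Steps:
n = -32/1025 (n = (10044 - 10364)/((-2)⁴ + 10234) = -320/(16 + 10234) = -320/10250 = -320*1/10250 = -32/1025 ≈ -0.031220)
(-12*14*(-1) + n)/(5327 + 29977) = (-12*14*(-1) - 32/1025)/(5327 + 29977) = (-168*(-1) - 32/1025)/35304 = (168 - 32/1025)*(1/35304) = (172168/1025)*(1/35304) = 21521/4523325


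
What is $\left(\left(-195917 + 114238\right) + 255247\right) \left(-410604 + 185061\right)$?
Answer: $-39147047424$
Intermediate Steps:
$\left(\left(-195917 + 114238\right) + 255247\right) \left(-410604 + 185061\right) = \left(-81679 + 255247\right) \left(-225543\right) = 173568 \left(-225543\right) = -39147047424$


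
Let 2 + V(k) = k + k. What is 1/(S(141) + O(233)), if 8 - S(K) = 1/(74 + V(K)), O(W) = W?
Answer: 354/85313 ≈ 0.0041494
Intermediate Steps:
V(k) = -2 + 2*k (V(k) = -2 + (k + k) = -2 + 2*k)
S(K) = 8 - 1/(72 + 2*K) (S(K) = 8 - 1/(74 + (-2 + 2*K)) = 8 - 1/(72 + 2*K))
1/(S(141) + O(233)) = 1/((575 + 16*141)/(2*(36 + 141)) + 233) = 1/((1/2)*(575 + 2256)/177 + 233) = 1/((1/2)*(1/177)*2831 + 233) = 1/(2831/354 + 233) = 1/(85313/354) = 354/85313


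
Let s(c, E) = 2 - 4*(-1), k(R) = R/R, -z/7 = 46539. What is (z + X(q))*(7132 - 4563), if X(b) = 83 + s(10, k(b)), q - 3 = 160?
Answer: -836682196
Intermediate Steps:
z = -325773 (z = -7*46539 = -325773)
k(R) = 1
q = 163 (q = 3 + 160 = 163)
s(c, E) = 6 (s(c, E) = 2 + 4 = 6)
X(b) = 89 (X(b) = 83 + 6 = 89)
(z + X(q))*(7132 - 4563) = (-325773 + 89)*(7132 - 4563) = -325684*2569 = -836682196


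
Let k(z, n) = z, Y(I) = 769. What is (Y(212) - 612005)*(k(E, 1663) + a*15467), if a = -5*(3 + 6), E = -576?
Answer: 425781496476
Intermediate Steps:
a = -45 (a = -5*9 = -45)
(Y(212) - 612005)*(k(E, 1663) + a*15467) = (769 - 612005)*(-576 - 45*15467) = -611236*(-576 - 696015) = -611236*(-696591) = 425781496476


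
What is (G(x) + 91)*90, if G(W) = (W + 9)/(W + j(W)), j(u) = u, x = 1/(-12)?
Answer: 3375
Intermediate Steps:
x = -1/12 ≈ -0.083333
G(W) = (9 + W)/(2*W) (G(W) = (W + 9)/(W + W) = (9 + W)/((2*W)) = (9 + W)*(1/(2*W)) = (9 + W)/(2*W))
(G(x) + 91)*90 = ((9 - 1/12)/(2*(-1/12)) + 91)*90 = ((1/2)*(-12)*(107/12) + 91)*90 = (-107/2 + 91)*90 = (75/2)*90 = 3375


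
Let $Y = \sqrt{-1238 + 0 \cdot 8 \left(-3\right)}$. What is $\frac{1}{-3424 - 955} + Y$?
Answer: $- \frac{1}{4379} + i \sqrt{1238} \approx -0.00022836 + 35.185 i$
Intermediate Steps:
$Y = i \sqrt{1238}$ ($Y = \sqrt{-1238 + 0 \left(-3\right)} = \sqrt{-1238 + 0} = \sqrt{-1238} = i \sqrt{1238} \approx 35.185 i$)
$\frac{1}{-3424 - 955} + Y = \frac{1}{-3424 - 955} + i \sqrt{1238} = \frac{1}{-4379} + i \sqrt{1238} = - \frac{1}{4379} + i \sqrt{1238}$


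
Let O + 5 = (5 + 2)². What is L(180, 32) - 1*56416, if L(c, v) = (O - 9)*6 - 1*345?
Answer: -56551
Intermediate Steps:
O = 44 (O = -5 + (5 + 2)² = -5 + 7² = -5 + 49 = 44)
L(c, v) = -135 (L(c, v) = (44 - 9)*6 - 1*345 = 35*6 - 345 = 210 - 345 = -135)
L(180, 32) - 1*56416 = -135 - 1*56416 = -135 - 56416 = -56551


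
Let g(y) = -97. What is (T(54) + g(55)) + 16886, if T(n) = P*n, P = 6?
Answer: 17113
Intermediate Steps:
T(n) = 6*n
(T(54) + g(55)) + 16886 = (6*54 - 97) + 16886 = (324 - 97) + 16886 = 227 + 16886 = 17113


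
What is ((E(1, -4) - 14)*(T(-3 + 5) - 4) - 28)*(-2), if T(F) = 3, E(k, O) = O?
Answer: 20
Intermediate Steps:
((E(1, -4) - 14)*(T(-3 + 5) - 4) - 28)*(-2) = ((-4 - 14)*(3 - 4) - 28)*(-2) = (-18*(-1) - 28)*(-2) = (18 - 28)*(-2) = -10*(-2) = 20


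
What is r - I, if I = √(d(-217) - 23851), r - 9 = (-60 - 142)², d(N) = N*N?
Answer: 40813 - 3*√2582 ≈ 40661.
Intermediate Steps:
d(N) = N²
r = 40813 (r = 9 + (-60 - 142)² = 9 + (-202)² = 9 + 40804 = 40813)
I = 3*√2582 (I = √((-217)² - 23851) = √(47089 - 23851) = √23238 = 3*√2582 ≈ 152.44)
r - I = 40813 - 3*√2582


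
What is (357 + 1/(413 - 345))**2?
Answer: 589372729/4624 ≈ 1.2746e+5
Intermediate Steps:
(357 + 1/(413 - 345))**2 = (357 + 1/68)**2 = (24277/68)**2 = 589372729/4624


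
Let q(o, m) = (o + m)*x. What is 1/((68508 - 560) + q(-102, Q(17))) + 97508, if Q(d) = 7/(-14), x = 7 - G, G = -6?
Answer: 12991088350/133231 ≈ 97508.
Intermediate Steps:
x = 13 (x = 7 - 1*(-6) = 7 + 6 = 13)
Q(d) = -½ (Q(d) = 7*(-1/14) = -½)
q(o, m) = 13*m + 13*o (q(o, m) = (o + m)*13 = (m + o)*13 = 13*m + 13*o)
1/((68508 - 560) + q(-102, Q(17))) + 97508 = 1/((68508 - 560) + (13*(-½) + 13*(-102))) + 97508 = 1/(67948 + (-13/2 - 1326)) + 97508 = 1/(67948 - 2665/2) + 97508 = 1/(133231/2) + 97508 = 2/133231 + 97508 = 12991088350/133231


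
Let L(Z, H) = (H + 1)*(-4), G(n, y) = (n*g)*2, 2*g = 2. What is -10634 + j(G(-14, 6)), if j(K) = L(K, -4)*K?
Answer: -10970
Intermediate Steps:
g = 1 (g = (½)*2 = 1)
G(n, y) = 2*n (G(n, y) = (n*1)*2 = n*2 = 2*n)
L(Z, H) = -4 - 4*H (L(Z, H) = (1 + H)*(-4) = -4 - 4*H)
j(K) = 12*K (j(K) = (-4 - 4*(-4))*K = (-4 + 16)*K = 12*K)
-10634 + j(G(-14, 6)) = -10634 + 12*(2*(-14)) = -10634 + 12*(-28) = -10634 - 336 = -10970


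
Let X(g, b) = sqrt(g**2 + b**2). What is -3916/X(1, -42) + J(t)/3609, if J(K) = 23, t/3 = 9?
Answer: 23/3609 - 3916*sqrt(1765)/1765 ≈ -93.205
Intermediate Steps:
t = 27 (t = 3*9 = 27)
X(g, b) = sqrt(b**2 + g**2)
-3916/X(1, -42) + J(t)/3609 = -3916/sqrt((-42)**2 + 1**2) + 23/3609 = -3916/sqrt(1764 + 1) + 23*(1/3609) = -3916*sqrt(1765)/1765 + 23/3609 = 23/3609 - 3916*sqrt(1765)/1765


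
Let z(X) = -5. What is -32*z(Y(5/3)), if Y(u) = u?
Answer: 160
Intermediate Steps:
-32*z(Y(5/3)) = -32*(-5) = 160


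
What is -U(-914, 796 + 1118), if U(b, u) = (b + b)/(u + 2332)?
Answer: 914/2123 ≈ 0.43052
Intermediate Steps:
U(b, u) = 2*b/(2332 + u) (U(b, u) = (2*b)/(2332 + u) = 2*b/(2332 + u))
-U(-914, 796 + 1118) = -2*(-914)/(2332 + (796 + 1118)) = -2*(-914)/(2332 + 1914) = -2*(-914)/4246 = -1*(-914/2123) = 914/2123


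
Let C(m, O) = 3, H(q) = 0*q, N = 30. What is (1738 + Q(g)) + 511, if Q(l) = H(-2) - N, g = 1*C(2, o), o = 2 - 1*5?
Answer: 2219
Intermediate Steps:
o = -3 (o = 2 - 5 = -3)
H(q) = 0
g = 3 (g = 1*3 = 3)
Q(l) = -30 (Q(l) = 0 - 1*30 = 0 - 30 = -30)
(1738 + Q(g)) + 511 = (1738 - 30) + 511 = 1708 + 511 = 2219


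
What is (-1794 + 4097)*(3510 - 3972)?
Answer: -1063986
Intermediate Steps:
(-1794 + 4097)*(3510 - 3972) = 2303*(-462) = -1063986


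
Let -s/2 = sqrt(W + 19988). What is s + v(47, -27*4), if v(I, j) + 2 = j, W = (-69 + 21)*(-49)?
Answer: -110 - 4*sqrt(5585) ≈ -408.93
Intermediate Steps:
W = 2352 (W = -48*(-49) = 2352)
v(I, j) = -2 + j
s = -4*sqrt(5585) (s = -2*sqrt(2352 + 19988) = -4*sqrt(5585) ≈ -298.93)
s + v(47, -27*4) = -4*sqrt(5585) + (-2 - 27*4) = -4*sqrt(5585) + (-2 - 9*12) = -4*sqrt(5585) + (-2 - 108) = -4*sqrt(5585) - 110 = -110 - 4*sqrt(5585)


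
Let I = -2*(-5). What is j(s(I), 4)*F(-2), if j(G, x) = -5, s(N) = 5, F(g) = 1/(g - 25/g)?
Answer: -10/21 ≈ -0.47619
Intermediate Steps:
I = 10
j(s(I), 4)*F(-2) = -(-10)/(-25 + (-2)²) = -(-10)/(-25 + 4) = -(-10)/(-21) = -(-10)*(-1)/21 = -5*2/21 = -10/21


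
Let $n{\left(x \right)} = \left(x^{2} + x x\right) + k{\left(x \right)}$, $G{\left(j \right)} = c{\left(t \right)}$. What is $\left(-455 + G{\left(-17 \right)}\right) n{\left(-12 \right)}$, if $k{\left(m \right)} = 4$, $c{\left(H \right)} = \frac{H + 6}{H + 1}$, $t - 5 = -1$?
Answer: $-132276$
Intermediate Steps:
$t = 4$ ($t = 5 - 1 = 4$)
$c{\left(H \right)} = \frac{6 + H}{1 + H}$
$G{\left(j \right)} = 2$ ($G{\left(j \right)} = \frac{6 + 4}{1 + 4} = \frac{1}{5} \cdot 10 = 2$)
$n{\left(x \right)} = 4 + 2 x^{2}$ ($n{\left(x \right)} = \left(x^{2} + x x\right) + 4 = \left(x^{2} + x^{2}\right) + 4 = 2 x^{2} + 4 = 4 + 2 x^{2}$)
$\left(-455 + G{\left(-17 \right)}\right) n{\left(-12 \right)} = \left(-455 + 2\right) \left(4 + 2 \left(-12\right)^{2}\right) = - 453 \left(4 + 2 \cdot 144\right) = - 453 \left(4 + 288\right) = \left(-453\right) 292 = -132276$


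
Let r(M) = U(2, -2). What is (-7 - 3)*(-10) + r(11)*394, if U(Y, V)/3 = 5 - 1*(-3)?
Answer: 9556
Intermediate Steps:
U(Y, V) = 24 (U(Y, V) = 3*(5 - 1*(-3)) = 3*(5 + 3) = 3*8 = 24)
r(M) = 24
(-7 - 3)*(-10) + r(11)*394 = (-7 - 3)*(-10) + 24*394 = -10*(-10) + 9456 = 100 + 9456 = 9556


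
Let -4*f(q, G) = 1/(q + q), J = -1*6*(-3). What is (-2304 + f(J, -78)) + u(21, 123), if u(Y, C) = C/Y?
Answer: -2316535/1008 ≈ -2298.1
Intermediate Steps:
J = 18 (J = -6*(-3) = 18)
f(q, G) = -1/(8*q) (f(q, G) = -1/(4*(q + q)) = -1/(2*q)/4 = -1/(8*q))
(-2304 + f(J, -78)) + u(21, 123) = (-2304 - ⅛/18) + 123/21 = (-2304 - ⅛*1/18) + 123*(1/21) = (-2304 - 1/144) + 41/7 = -331777/144 + 41/7 = -2316535/1008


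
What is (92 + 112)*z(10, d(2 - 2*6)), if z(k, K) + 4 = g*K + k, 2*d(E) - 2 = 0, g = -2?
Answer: 816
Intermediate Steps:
d(E) = 1 (d(E) = 1 + (1/2)*0 = 1 + 0 = 1)
z(k, K) = -4 + k - 2*K (z(k, K) = -4 + (-2*K + k) = -4 + (k - 2*K) = -4 + k - 2*K)
(92 + 112)*z(10, d(2 - 2*6)) = (92 + 112)*(-4 + 10 - 2*1) = 204*(-4 + 10 - 2) = 204*4 = 816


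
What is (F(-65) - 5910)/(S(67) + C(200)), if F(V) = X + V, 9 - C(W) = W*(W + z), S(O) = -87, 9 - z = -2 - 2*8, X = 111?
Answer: 2932/22739 ≈ 0.12894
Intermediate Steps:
z = 27 (z = 9 - (-2 - 2*8) = 9 - (-2 - 16) = 9 - 1*(-18) = 9 + 18 = 27)
C(W) = 9 - W*(27 + W) (C(W) = 9 - W*(W + 27) = 9 - W*(27 + W))
F(V) = 111 + V
(F(-65) - 5910)/(S(67) + C(200)) = ((111 - 65) - 5910)/(-87 + (9 - 1*200**2 - 27*200)) = (46 - 5910)/(-87 + (9 - 1*40000 - 5400)) = -5864/(-87 + (9 - 40000 - 5400)) = -5864/(-87 - 45391) = -5864/(-45478) = -5864*(-1/45478) = 2932/22739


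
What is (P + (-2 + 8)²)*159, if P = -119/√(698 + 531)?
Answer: 5724 - 18921*√1229/1229 ≈ 5184.3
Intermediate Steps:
P = -119*√1229/1229 ≈ -3.3945
(P + (-2 + 8)²)*159 = (-119*√1229/1229 + (-2 + 8)²)*159 = (-119*√1229/1229 + 6²)*159 = (-119*√1229/1229 + 36)*159 = (36 - 119*√1229/1229)*159 = 5724 - 18921*√1229/1229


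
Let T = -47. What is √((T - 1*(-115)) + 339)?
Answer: √407 ≈ 20.174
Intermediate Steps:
√((T - 1*(-115)) + 339) = √((-47 - 1*(-115)) + 339) = √((-47 + 115) + 339) = √(68 + 339) = √407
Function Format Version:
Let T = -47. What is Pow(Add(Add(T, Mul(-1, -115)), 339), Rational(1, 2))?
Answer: Pow(407, Rational(1, 2)) ≈ 20.174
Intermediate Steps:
Pow(Add(Add(T, Mul(-1, -115)), 339), Rational(1, 2)) = Pow(Add(Add(-47, Mul(-1, -115)), 339), Rational(1, 2)) = Pow(Add(Add(-47, 115), 339), Rational(1, 2)) = Pow(Add(68, 339), Rational(1, 2)) = Pow(407, Rational(1, 2))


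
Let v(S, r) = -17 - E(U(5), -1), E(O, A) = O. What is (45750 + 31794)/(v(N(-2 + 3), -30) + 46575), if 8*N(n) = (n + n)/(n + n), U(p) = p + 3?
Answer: 38772/23275 ≈ 1.6658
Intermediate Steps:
U(p) = 3 + p
N(n) = 1/8 (N(n) = ((n + n)/(n + n))/8 = ((2*n)/((2*n)))/8 = ((2*n)*(1/(2*n)))/8 = (1/8)*1 = 1/8)
v(S, r) = -25 (v(S, r) = -17 - (3 + 5) = -17 - 1*8 = -17 - 8 = -25)
(45750 + 31794)/(v(N(-2 + 3), -30) + 46575) = (45750 + 31794)/(-25 + 46575) = 77544/46550 = 77544*(1/46550) = 38772/23275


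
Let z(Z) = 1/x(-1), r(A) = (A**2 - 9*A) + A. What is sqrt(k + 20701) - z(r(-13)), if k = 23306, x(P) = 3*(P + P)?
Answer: 1/6 + sqrt(44007) ≈ 209.95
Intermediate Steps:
r(A) = A**2 - 8*A
x(P) = 6*P (x(P) = 3*(2*P) = 6*P)
z(Z) = -1/6 (z(Z) = 1/(6*(-1)) = 1/(-6) = -1/6)
sqrt(k + 20701) - z(r(-13)) = sqrt(23306 + 20701) - 1*(-1/6) = sqrt(44007) + 1/6 = 1/6 + sqrt(44007)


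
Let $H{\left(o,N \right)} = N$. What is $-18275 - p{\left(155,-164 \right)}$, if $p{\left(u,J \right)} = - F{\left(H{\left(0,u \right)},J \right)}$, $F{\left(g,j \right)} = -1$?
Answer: $-18276$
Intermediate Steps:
$p{\left(u,J \right)} = 1$ ($p{\left(u,J \right)} = \left(-1\right) \left(-1\right) = 1$)
$-18275 - p{\left(155,-164 \right)} = -18275 - 1 = -18276$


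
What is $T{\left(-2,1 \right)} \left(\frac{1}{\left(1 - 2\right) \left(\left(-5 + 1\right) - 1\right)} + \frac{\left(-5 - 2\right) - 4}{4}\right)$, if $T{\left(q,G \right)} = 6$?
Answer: $- \frac{153}{10} \approx -15.3$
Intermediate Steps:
$T{\left(-2,1 \right)} \left(\frac{1}{\left(1 - 2\right) \left(\left(-5 + 1\right) - 1\right)} + \frac{\left(-5 - 2\right) - 4}{4}\right) = 6 \left(\frac{1}{\left(1 - 2\right) \left(\left(-5 + 1\right) - 1\right)} + \frac{\left(-5 - 2\right) - 4}{4}\right) = 6 \left(\frac{1}{\left(-1\right) \left(-4 - 1\right)} + \left(-7 - 4\right) \frac{1}{4}\right) = 6 \left(- \frac{1}{-5} - \frac{11}{4}\right) = 6 \left(\left(-1\right) \left(- \frac{1}{5}\right) - \frac{11}{4}\right) = 6 \left(\frac{1}{5} - \frac{11}{4}\right) = 6 \left(- \frac{51}{20}\right) = - \frac{153}{10}$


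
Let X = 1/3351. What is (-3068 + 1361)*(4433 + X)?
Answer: -8452485896/1117 ≈ -7.5671e+6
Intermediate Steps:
X = 1/3351 ≈ 0.00029842
(-3068 + 1361)*(4433 + X) = (-3068 + 1361)*(4433 + 1/3351) = -1707*14854984/3351 = -8452485896/1117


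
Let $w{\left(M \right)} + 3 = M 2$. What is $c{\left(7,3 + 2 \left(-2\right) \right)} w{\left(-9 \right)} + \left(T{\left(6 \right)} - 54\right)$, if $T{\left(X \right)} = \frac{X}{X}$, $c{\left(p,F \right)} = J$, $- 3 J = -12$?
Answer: $-137$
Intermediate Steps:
$J = 4$ ($J = \left(- \frac{1}{3}\right) \left(-12\right) = 4$)
$w{\left(M \right)} = -3 + 2 M$ ($w{\left(M \right)} = -3 + M 2 = -3 + 2 M$)
$c{\left(p,F \right)} = 4$
$T{\left(X \right)} = 1$
$c{\left(7,3 + 2 \left(-2\right) \right)} w{\left(-9 \right)} + \left(T{\left(6 \right)} - 54\right) = 4 \left(-3 + 2 \left(-9\right)\right) + \left(1 - 54\right) = 4 \left(-3 - 18\right) - 53 = 4 \left(-21\right) - 53 = -84 - 53 = -137$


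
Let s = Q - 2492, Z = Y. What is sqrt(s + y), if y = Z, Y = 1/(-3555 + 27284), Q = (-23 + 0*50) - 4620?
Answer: I*sqrt(4017471897806)/23729 ≈ 84.469*I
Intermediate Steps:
Q = -4643 (Q = (-23 + 0) - 4620 = -23 - 4620 = -4643)
Y = 1/23729 ≈ 4.2143e-5
Z = 1/23729 ≈ 4.2143e-5
y = 1/23729 ≈ 4.2143e-5
s = -7135 (s = -4643 - 2492 = -7135)
sqrt(s + y) = sqrt(-7135 + 1/23729) = sqrt(-169306414/23729) = I*sqrt(4017471897806)/23729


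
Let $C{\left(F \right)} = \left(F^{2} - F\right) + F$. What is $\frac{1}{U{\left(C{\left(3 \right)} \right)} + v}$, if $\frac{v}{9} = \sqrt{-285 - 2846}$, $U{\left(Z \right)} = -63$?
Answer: $- \frac{7}{28620} - \frac{i \sqrt{3131}}{28620} \approx -0.00024458 - 0.0019551 i$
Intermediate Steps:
$C{\left(F \right)} = F^{2}$
$v = 9 i \sqrt{3131}$ ($v = 9 \sqrt{-285 - 2846} = 9 \sqrt{-3131} = 9 i \sqrt{3131} \approx 503.6 i$)
$\frac{1}{U{\left(C{\left(3 \right)} \right)} + v} = \frac{1}{-63 + 9 i \sqrt{3131}}$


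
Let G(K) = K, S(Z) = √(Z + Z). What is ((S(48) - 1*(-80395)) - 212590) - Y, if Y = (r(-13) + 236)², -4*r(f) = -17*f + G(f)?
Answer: -166051 + 4*√6 ≈ -1.6604e+5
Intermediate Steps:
S(Z) = √2*√Z (S(Z) = √(2*Z) = √2*√Z)
r(f) = 4*f (r(f) = -(-17*f + f)/4 = -(-4)*f = 4*f)
Y = 33856 (Y = (4*(-13) + 236)² = (-52 + 236)² = 184² = 33856)
((S(48) - 1*(-80395)) - 212590) - Y = ((√2*√48 - 1*(-80395)) - 212590) - 1*33856 = ((√2*(4*√3) + 80395) - 212590) - 33856 = ((4*√6 + 80395) - 212590) - 33856 = ((80395 + 4*√6) - 212590) - 33856 = (-132195 + 4*√6) - 33856 = -166051 + 4*√6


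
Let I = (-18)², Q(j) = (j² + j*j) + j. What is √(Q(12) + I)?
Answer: 4*√39 ≈ 24.980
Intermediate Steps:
Q(j) = j + 2*j² (Q(j) = (j² + j²) + j = 2*j² + j = j + 2*j²)
I = 324
√(Q(12) + I) = √(12*(1 + 2*12) + 324) = √(12*(1 + 24) + 324) = √(12*25 + 324) = √(300 + 324) = √624 = 4*√39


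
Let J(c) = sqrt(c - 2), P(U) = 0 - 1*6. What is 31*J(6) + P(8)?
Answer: 56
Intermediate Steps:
P(U) = -6 (P(U) = 0 - 6 = -6)
J(c) = sqrt(-2 + c)
31*J(6) + P(8) = 31*sqrt(-2 + 6) - 6 = 31*sqrt(4) - 6 = 31*2 - 6 = 62 - 6 = 56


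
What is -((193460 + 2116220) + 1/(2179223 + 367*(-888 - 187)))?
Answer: -4122081276641/1784698 ≈ -2.3097e+6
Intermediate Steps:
-((193460 + 2116220) + 1/(2179223 + 367*(-888 - 187))) = -(2309680 + 1/(2179223 + 367*(-1075))) = -(2309680 + 1/(2179223 - 394525)) = -(2309680 + 1/1784698) = -1*4122081276641/1784698 = -4122081276641/1784698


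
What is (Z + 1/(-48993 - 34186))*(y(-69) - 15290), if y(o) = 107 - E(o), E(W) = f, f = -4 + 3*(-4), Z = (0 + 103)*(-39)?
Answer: 5067750377348/83179 ≈ 6.0926e+7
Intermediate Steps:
Z = -4017 (Z = 103*(-39) = -4017)
f = -16 (f = -4 - 12 = -16)
E(W) = -16
y(o) = 123 (y(o) = 107 - 1*(-16) = 107 + 16 = 123)
(Z + 1/(-48993 - 34186))*(y(-69) - 15290) = (-4017 + 1/(-48993 - 34186))*(123 - 15290) = (-4017 + 1/(-83179))*(-15167) = (-4017 - 1/83179)*(-15167) = -334130044/83179*(-15167) = 5067750377348/83179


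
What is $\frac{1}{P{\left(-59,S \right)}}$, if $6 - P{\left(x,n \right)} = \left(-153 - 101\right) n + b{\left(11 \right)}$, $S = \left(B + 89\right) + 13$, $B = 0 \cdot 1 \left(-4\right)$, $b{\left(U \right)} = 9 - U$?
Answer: $\frac{1}{25916} \approx 3.8586 \cdot 10^{-5}$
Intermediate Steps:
$B = 0$ ($B = 0 \left(-4\right) = 0$)
$S = 102$ ($S = \left(0 + 89\right) + 13 = 89 + 13 = 102$)
$P{\left(x,n \right)} = 8 + 254 n$ ($P{\left(x,n \right)} = 6 - \left(\left(-153 - 101\right) n + \left(9 - 11\right)\right) = 6 - \left(- 254 n + \left(9 - 11\right)\right) = 6 - \left(- 254 n - 2\right) = 6 - \left(-2 - 254 n\right) = 6 + \left(2 + 254 n\right) = 8 + 254 n$)
$\frac{1}{P{\left(-59,S \right)}} = \frac{1}{8 + 254 \cdot 102} = \frac{1}{8 + 25908} = \frac{1}{25916}$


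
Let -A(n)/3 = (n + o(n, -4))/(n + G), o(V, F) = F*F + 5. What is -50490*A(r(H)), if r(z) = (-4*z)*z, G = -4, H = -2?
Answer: -75735/2 ≈ -37868.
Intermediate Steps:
o(V, F) = 5 + F**2 (o(V, F) = F**2 + 5 = 5 + F**2)
r(z) = -4*z**2
A(n) = -3*(21 + n)/(-4 + n) (A(n) = -3*(n + (5 + (-4)**2))/(n - 4) = -3*(n + (5 + 16))/(-4 + n) = -3*(n + 21)/(-4 + n) = -3*(21 + n)/(-4 + n))
-50490*A(r(H)) = -151470*(-21 - (-4)*(-2)**2)/(-4 - 4*(-2)**2) = -151470*(-21 - (-4)*4)/(-4 - 4*4) = -151470*(-21 - 1*(-16))/(-4 - 16) = -151470*(-21 + 16)/(-20) = -151470*(-1)*(-5)/20 = -50490*3/4 = -75735/2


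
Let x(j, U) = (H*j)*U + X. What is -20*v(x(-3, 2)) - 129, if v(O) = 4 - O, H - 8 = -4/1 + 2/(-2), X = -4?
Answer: -649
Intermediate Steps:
H = 3 (H = 8 + (-4/1 + 2/(-2)) = 8 + (-4*1 + 2*(-1/2)) = 8 + (-4 - 1) = 8 - 5 = 3)
x(j, U) = -4 + 3*U*j (x(j, U) = (3*j)*U - 4 = 3*U*j - 4 = -4 + 3*U*j)
-20*v(x(-3, 2)) - 129 = -20*(4 - (-4 + 3*2*(-3))) - 129 = -20*(4 - (-4 - 18)) - 129 = -20*(4 - 1*(-22)) - 129 = -20*(4 + 22) - 129 = -20*26 - 129 = -520 - 129 = -649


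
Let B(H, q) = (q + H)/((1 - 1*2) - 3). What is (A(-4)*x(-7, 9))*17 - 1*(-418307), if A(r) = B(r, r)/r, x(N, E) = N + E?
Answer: 418290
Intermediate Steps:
B(H, q) = -H/4 - q/4 (B(H, q) = (H + q)/((1 - 2) - 3) = (H + q)/(-1 - 3) = (H + q)/(-4) = (H + q)*(-1/4) = -H/4 - q/4)
x(N, E) = E + N
A(r) = -1/2 (A(r) = (-r/4 - r/4)/r = (-r/2)/r = -1/2)
(A(-4)*x(-7, 9))*17 - 1*(-418307) = -(9 - 7)/2*17 - 1*(-418307) = -1/2*2*17 + 418307 = -1*17 + 418307 = -17 + 418307 = 418290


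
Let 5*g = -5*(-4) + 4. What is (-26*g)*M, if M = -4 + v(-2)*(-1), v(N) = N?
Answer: 1248/5 ≈ 249.60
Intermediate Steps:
g = 24/5 (g = (-5*(-4) + 4)/5 = (20 + 4)/5 = (⅕)*24 = 24/5 ≈ 4.8000)
M = -2 (M = -4 - 2*(-1) = -4 + 2 = -2)
(-26*g)*M = -26*24/5*(-2) = -624/5*(-2) = 1248/5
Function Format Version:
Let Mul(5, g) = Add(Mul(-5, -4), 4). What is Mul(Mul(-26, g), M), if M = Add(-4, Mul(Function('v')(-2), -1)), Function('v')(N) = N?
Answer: Rational(1248, 5) ≈ 249.60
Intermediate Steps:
g = Rational(24, 5) (g = Mul(Rational(1, 5), Add(Mul(-5, -4), 4)) = Mul(Rational(1, 5), Add(20, 4)) = Mul(Rational(1, 5), 24) = Rational(24, 5) ≈ 4.8000)
M = -2 (M = Add(-4, Mul(-2, -1)) = Add(-4, 2) = -2)
Mul(Mul(-26, g), M) = Mul(Mul(-26, Rational(24, 5)), -2) = Mul(Rational(-624, 5), -2) = Rational(1248, 5)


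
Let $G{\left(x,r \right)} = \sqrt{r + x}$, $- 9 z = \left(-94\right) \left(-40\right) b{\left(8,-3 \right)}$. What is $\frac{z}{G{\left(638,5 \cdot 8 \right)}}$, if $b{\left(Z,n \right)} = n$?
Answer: $\frac{1880 \sqrt{678}}{1017} \approx 48.134$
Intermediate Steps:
$z = \frac{3760}{3}$ ($z = - \frac{\left(-94\right) \left(-40\right) \left(-3\right)}{9} = - \frac{3760 \left(-3\right)}{9} = \left(- \frac{1}{9}\right) \left(-11280\right) = \frac{3760}{3} \approx 1253.3$)
$\frac{z}{G{\left(638,5 \cdot 8 \right)}} = \frac{3760}{3 \sqrt{5 \cdot 8 + 638}} = \frac{3760}{3 \sqrt{40 + 638}} = \frac{3760}{3 \sqrt{678}} = \frac{3760 \frac{\sqrt{678}}{678}}{3} = \frac{1880 \sqrt{678}}{1017}$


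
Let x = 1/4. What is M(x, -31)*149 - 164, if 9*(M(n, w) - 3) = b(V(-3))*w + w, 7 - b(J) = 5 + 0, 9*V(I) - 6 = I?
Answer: -3770/3 ≈ -1256.7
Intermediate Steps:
V(I) = 2/3 + I/9
x = 1/4 ≈ 0.25000
b(J) = 2 (b(J) = 7 - (5 + 0) = 7 - 1*5 = 7 - 5 = 2)
M(n, w) = 3 + w/3 (M(n, w) = 3 + (2*w + w)/9 = 3 + (3*w)/9 = 3 + w/3)
M(x, -31)*149 - 164 = (3 + (1/3)*(-31))*149 - 164 = (3 - 31/3)*149 - 164 = -22/3*149 - 164 = -3278/3 - 164 = -3770/3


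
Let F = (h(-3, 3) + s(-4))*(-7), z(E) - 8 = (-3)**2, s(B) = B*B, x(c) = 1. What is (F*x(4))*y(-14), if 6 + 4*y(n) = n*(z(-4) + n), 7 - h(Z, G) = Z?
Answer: 2184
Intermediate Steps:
h(Z, G) = 7 - Z
s(B) = B**2
z(E) = 17 (z(E) = 8 + (-3)**2 = 8 + 9 = 17)
y(n) = -3/2 + n*(17 + n)/4 (y(n) = -3/2 + (n*(17 + n))/4 = -3/2 + n*(17 + n)/4)
F = -182 (F = ((7 - 1*(-3)) + (-4)**2)*(-7) = ((7 + 3) + 16)*(-7) = (10 + 16)*(-7) = 26*(-7) = -182)
(F*x(4))*y(-14) = (-182*1)*(-3/2 + (1/4)*(-14)**2 + (17/4)*(-14)) = -182*(-3/2 + (1/4)*196 - 119/2) = -182*(-3/2 + 49 - 119/2) = -182*(-12) = 2184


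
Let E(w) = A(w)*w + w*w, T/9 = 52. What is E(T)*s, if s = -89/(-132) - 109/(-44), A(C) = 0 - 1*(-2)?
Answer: 7625280/11 ≈ 6.9321e+5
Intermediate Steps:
A(C) = 2 (A(C) = 0 + 2 = 2)
T = 468 (T = 9*52 = 468)
E(w) = w² + 2*w (E(w) = 2*w + w*w = 2*w + w² = w² + 2*w)
s = 104/33 (s = -89*(-1/132) - 109*(-1/44) = 89/132 + 109/44 = 104/33 ≈ 3.1515)
E(T)*s = (468*(2 + 468))*(104/33) = (468*470)*(104/33) = 219960*(104/33) = 7625280/11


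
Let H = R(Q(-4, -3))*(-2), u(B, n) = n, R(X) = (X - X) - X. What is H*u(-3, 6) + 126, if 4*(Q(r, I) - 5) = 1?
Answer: 189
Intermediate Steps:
Q(r, I) = 21/4 (Q(r, I) = 5 + (1/4)*1 = 5 + 1/4 = 21/4)
R(X) = -X (R(X) = 0 - X = -X)
H = 21/2 (H = -1*21/4*(-2) = -21/4*(-2) = 21/2 ≈ 10.500)
H*u(-3, 6) + 126 = (21/2)*6 + 126 = 63 + 126 = 189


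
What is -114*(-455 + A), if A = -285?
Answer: 84360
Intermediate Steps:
-114*(-455 + A) = -114*(-455 - 285) = -114*(-740) = 84360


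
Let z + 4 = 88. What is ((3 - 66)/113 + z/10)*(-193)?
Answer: -855183/565 ≈ -1513.6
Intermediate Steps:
z = 84 (z = -4 + 88 = 84)
((3 - 66)/113 + z/10)*(-193) = ((3 - 66)/113 + 84/10)*(-193) = (-63*1/113 + 84*(⅒))*(-193) = (-63/113 + 42/5)*(-193) = (4431/565)*(-193) = -855183/565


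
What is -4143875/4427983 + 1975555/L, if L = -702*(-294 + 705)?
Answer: -9943323058315/1277570511126 ≈ -7.7830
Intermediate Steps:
L = -288522 (L = -702*411 = -288522)
-4143875/4427983 + 1975555/L = -4143875/4427983 + 1975555/(-288522) = -4143875*1/4427983 + 1975555*(-1/288522) = -4143875/4427983 - 1975555/288522 = -9943323058315/1277570511126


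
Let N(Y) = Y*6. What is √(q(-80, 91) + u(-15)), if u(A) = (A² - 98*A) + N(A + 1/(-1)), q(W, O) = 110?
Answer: √1709 ≈ 41.340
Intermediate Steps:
N(Y) = 6*Y
u(A) = -6 + A² - 92*A (u(A) = (A² - 98*A) + 6*(A + 1/(-1)) = (A² - 98*A) + 6*(A - 1) = (A² - 98*A) + 6*(-1 + A) = (A² - 98*A) + (-6 + 6*A) = -6 + A² - 92*A)
√(q(-80, 91) + u(-15)) = √(110 + (-6 + (-15)² - 92*(-15))) = √(110 + (-6 + 225 + 1380)) = √(110 + 1599) = √1709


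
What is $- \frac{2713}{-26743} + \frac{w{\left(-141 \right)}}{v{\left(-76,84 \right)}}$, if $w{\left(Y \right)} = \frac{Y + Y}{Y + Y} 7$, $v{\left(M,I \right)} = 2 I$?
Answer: $\frac{91855}{641832} \approx 0.14311$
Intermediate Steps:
$w{\left(Y \right)} = 7$ ($w{\left(Y \right)} = \frac{2 Y}{2 Y} 7 = 2 Y \frac{1}{2 Y} 7 = 1 \cdot 7 = 7$)
$- \frac{2713}{-26743} + \frac{w{\left(-141 \right)}}{v{\left(-76,84 \right)}} = - \frac{2713}{-26743} + \frac{7}{2 \cdot 84} = \left(-2713\right) \left(- \frac{1}{26743}\right) + \frac{7}{168} = \frac{2713}{26743} + 7 \cdot \frac{1}{168} = \frac{2713}{26743} + \frac{1}{24} = \frac{91855}{641832}$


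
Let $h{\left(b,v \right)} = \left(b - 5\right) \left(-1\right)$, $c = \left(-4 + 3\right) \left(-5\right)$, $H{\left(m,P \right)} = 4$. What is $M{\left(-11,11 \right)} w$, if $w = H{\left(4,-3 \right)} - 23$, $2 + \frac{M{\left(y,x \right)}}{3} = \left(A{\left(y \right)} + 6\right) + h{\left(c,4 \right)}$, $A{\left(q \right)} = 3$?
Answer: $-399$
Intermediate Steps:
$c = 5$ ($c = \left(-1\right) \left(-5\right) = 5$)
$h{\left(b,v \right)} = 5 - b$ ($h{\left(b,v \right)} = \left(-5 + b\right) \left(-1\right) = 5 - b$)
$M{\left(y,x \right)} = 21$ ($M{\left(y,x \right)} = -6 + 3 \left(\left(3 + 6\right) + \left(5 - 5\right)\right) = -6 + 3 \left(9 + \left(5 - 5\right)\right) = -6 + 3 \left(9 + 0\right) = -6 + 3 \cdot 9 = -6 + 27 = 21$)
$w = -19$ ($w = 4 - 23 = -19$)
$M{\left(-11,11 \right)} w = 21 \left(-19\right) = -399$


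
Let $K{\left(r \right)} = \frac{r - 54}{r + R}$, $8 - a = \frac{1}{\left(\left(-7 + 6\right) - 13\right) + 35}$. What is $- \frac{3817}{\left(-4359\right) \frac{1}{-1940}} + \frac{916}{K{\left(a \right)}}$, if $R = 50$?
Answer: $- \frac{12019906808}{4215153} \approx -2851.6$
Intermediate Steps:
$a = \frac{167}{21}$ ($a = 8 - \frac{1}{\left(\left(-7 + 6\right) - 13\right) + 35} = 8 - \frac{1}{\left(-1 - 13\right) + 35} = 8 - \frac{1}{-14 + 35} = 8 - \frac{1}{21} = \frac{167}{21} \approx 7.9524$)
$K{\left(r \right)} = \frac{-54 + r}{50 + r}$ ($K{\left(r \right)} = \frac{r - 54}{r + 50} = \frac{-54 + r}{50 + r}$)
$- \frac{3817}{\left(-4359\right) \frac{1}{-1940}} + \frac{916}{K{\left(a \right)}} = - \frac{3817}{\left(-4359\right) \frac{1}{-1940}} + \frac{916}{\frac{1}{50 + \frac{167}{21}} \left(-54 + \frac{167}{21}\right)} = - \frac{3817}{\left(-4359\right) \left(- \frac{1}{1940}\right)} + \frac{916}{\frac{1}{\frac{1217}{21}} \left(- \frac{967}{21}\right)} = - \frac{3817}{\frac{4359}{1940}} + \frac{916}{\frac{21}{1217} \left(- \frac{967}{21}\right)} = \left(-3817\right) \frac{1940}{4359} + \frac{916}{- \frac{967}{1217}} = - \frac{7404980}{4359} + 916 \left(- \frac{1217}{967}\right) = - \frac{7404980}{4359} - \frac{1114772}{967} = - \frac{12019906808}{4215153}$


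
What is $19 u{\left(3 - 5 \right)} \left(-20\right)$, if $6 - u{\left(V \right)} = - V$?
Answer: $-1520$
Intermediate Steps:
$u{\left(V \right)} = 6 + V$ ($u{\left(V \right)} = 6 - - V = 6 + V$)
$19 u{\left(3 - 5 \right)} \left(-20\right) = 19 \left(6 + \left(3 - 5\right)\right) \left(-20\right) = 19 \left(6 - 2\right) \left(-20\right) = 19 \cdot 4 \left(-20\right) = 76 \left(-20\right) = -1520$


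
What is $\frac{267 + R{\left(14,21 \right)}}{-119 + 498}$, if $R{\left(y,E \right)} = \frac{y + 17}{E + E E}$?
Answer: $\frac{123385}{175098} \approx 0.70466$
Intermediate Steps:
$R{\left(y,E \right)} = \frac{17 + y}{E + E^{2}}$
$\frac{267 + R{\left(14,21 \right)}}{-119 + 498} = \frac{267 + \frac{17 + 14}{21 \left(1 + 21\right)}}{-119 + 498} = \frac{267 + \frac{1}{21} \cdot \frac{1}{22} \cdot 31}{379} = \left(267 + \frac{1}{21} \cdot \frac{1}{22} \cdot 31\right) \frac{1}{379} = \left(267 + \frac{31}{462}\right) \frac{1}{379} = \frac{123385}{462} \cdot \frac{1}{379} = \frac{123385}{175098}$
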